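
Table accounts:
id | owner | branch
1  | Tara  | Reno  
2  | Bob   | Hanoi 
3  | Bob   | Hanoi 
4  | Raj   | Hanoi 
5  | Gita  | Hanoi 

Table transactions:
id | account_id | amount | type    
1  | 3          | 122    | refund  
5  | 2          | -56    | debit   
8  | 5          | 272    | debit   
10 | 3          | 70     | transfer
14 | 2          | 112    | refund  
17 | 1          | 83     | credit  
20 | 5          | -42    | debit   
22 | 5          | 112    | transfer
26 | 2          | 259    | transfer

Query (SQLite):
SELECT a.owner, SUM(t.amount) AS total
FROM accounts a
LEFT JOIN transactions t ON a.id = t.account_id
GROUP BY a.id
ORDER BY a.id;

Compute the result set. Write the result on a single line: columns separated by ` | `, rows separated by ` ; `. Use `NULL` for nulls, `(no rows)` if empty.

LEFT JOIN keeps every accounts row; unmatched ones get NULL for transactions columns.
Group by accounts.id and compute SUM(t.amount). SUM over an all-NULL group is NULL.
  1: ids {17} → SUM(t.amount)=83
  2: ids {5, 14, 26} → SUM(t.amount)=315
  3: ids {1, 10} → SUM(t.amount)=192
  4: ids {—} → SUM(t.amount)=NULL
  5: ids {8, 20, 22} → SUM(t.amount)=342

Tara | 83 ; Bob | 315 ; Bob | 192 ; Raj | NULL ; Gita | 342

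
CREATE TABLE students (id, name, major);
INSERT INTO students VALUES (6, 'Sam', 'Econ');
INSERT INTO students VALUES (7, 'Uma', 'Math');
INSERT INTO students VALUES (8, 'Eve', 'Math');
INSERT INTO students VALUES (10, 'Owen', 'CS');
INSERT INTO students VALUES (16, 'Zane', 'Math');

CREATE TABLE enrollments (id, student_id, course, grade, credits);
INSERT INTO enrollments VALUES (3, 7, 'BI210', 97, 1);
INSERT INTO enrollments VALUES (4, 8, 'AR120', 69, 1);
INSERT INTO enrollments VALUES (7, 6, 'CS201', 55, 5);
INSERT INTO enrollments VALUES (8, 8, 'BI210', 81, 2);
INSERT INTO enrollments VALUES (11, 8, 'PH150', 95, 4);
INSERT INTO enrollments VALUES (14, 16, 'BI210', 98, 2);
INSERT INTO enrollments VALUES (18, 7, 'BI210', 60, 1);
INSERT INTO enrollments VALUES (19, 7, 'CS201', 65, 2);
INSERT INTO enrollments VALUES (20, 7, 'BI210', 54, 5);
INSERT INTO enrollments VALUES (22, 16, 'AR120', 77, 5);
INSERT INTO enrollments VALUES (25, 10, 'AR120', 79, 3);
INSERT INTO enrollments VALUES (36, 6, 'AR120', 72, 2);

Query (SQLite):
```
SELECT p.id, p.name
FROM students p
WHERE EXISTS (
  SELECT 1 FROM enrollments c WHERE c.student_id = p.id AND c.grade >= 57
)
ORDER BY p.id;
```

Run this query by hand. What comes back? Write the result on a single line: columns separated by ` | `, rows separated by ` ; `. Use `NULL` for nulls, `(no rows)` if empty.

6 | Sam ; 7 | Uma ; 8 | Eve ; 10 | Owen ; 16 | Zane

For each students row, check whether any enrollments with matching student_id has grade >= 57.
Keep rows where that is true.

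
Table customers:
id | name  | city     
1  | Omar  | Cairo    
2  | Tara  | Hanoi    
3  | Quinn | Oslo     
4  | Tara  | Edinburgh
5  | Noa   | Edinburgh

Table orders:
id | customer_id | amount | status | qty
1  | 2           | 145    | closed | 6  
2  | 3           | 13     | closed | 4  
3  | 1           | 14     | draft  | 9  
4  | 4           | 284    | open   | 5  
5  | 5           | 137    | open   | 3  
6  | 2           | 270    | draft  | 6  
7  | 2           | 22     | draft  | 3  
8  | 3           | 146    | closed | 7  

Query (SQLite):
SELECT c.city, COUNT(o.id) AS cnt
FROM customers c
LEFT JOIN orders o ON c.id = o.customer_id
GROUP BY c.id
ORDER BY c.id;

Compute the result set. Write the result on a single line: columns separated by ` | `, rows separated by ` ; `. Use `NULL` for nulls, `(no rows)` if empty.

LEFT JOIN keeps every customers row; unmatched ones get NULL for orders columns.
Group by customers.id and compute COUNT(o.id). COUNT(col) of an all-NULL group is 0.
  1: ids {3} → COUNT(o.id)=1
  2: ids {1, 6, 7} → COUNT(o.id)=3
  3: ids {2, 8} → COUNT(o.id)=2
  4: ids {4} → COUNT(o.id)=1
  5: ids {5} → COUNT(o.id)=1

Cairo | 1 ; Hanoi | 3 ; Oslo | 2 ; Edinburgh | 1 ; Edinburgh | 1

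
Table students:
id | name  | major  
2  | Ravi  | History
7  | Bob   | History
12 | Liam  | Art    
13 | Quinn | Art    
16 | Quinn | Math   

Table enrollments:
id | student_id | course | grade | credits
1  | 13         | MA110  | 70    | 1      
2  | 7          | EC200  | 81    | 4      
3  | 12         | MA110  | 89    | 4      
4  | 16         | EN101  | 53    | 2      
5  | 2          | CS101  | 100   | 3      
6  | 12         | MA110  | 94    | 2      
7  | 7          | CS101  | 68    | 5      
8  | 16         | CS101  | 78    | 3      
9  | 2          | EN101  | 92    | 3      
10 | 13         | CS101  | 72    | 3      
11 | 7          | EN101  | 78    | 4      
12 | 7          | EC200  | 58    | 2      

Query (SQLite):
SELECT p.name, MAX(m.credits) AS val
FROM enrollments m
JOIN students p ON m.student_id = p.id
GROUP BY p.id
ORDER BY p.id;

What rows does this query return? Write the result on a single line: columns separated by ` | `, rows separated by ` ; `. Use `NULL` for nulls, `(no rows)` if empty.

Join each enrollments row to its students via student_id.
Group joined rows by students.id; compute MAX(m.credits) per group.
  2: ids {5, 9} → MAX(m.credits)=3
  7: ids {2, 7, 11, 12} → MAX(m.credits)=5
  12: ids {3, 6} → MAX(m.credits)=4
  13: ids {1, 10} → MAX(m.credits)=3
  16: ids {4, 8} → MAX(m.credits)=3

Ravi | 3 ; Bob | 5 ; Liam | 4 ; Quinn | 3 ; Quinn | 3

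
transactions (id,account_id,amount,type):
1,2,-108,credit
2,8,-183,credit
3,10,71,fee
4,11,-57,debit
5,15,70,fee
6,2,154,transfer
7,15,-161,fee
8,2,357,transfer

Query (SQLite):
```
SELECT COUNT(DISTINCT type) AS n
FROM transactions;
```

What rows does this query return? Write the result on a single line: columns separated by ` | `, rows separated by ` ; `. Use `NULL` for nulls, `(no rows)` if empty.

Count distinct non-NULL type values.

4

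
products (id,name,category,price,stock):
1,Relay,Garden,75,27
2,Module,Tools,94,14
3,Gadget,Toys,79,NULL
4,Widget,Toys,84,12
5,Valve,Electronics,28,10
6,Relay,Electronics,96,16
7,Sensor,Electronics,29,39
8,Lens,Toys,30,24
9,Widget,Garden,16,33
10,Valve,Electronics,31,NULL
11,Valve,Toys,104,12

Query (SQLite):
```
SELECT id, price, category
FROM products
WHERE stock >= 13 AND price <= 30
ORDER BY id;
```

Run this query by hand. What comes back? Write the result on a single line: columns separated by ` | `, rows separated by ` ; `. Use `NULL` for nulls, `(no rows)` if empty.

stock >= 13: ids {1, 2, 6, 7, 8, 9}
price <= 30: ids {5, 7, 8, 9}
Combine with AND.

7 | 29 | Electronics ; 8 | 30 | Toys ; 9 | 16 | Garden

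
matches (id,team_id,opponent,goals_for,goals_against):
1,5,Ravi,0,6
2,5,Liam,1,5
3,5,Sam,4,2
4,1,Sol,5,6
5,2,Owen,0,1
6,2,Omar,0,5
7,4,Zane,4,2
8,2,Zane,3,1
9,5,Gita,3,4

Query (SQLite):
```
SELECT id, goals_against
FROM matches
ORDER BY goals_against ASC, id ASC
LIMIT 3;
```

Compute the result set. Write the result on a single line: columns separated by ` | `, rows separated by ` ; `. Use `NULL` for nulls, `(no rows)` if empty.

5 | 1 ; 8 | 1 ; 3 | 2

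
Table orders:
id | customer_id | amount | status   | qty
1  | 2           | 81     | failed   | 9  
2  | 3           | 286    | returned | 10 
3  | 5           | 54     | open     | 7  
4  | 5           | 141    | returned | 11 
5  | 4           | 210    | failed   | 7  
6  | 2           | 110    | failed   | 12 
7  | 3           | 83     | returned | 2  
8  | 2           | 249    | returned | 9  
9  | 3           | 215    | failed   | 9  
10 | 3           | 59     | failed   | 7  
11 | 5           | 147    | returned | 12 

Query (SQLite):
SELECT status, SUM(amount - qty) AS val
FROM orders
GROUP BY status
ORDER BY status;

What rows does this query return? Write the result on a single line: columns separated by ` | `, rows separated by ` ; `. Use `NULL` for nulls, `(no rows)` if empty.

failed | 631 ; open | 47 ; returned | 862

For each row compute amount - qty.
Group by status; take SUM of the expression per group.
  failed: ids {1, 5, 6, 9, 10} → SUM(amount - qty)=631
  open: ids {3} → SUM(amount - qty)=47
  returned: ids {2, 4, 7, 8, 11} → SUM(amount - qty)=862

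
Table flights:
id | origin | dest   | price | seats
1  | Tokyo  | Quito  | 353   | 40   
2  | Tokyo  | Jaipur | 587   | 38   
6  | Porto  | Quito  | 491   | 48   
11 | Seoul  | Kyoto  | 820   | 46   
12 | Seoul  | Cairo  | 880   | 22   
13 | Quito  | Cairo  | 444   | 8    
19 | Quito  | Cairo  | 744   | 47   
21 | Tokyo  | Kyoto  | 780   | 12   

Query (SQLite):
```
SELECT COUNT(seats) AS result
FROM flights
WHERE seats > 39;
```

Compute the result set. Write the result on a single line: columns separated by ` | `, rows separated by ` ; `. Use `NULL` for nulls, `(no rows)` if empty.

4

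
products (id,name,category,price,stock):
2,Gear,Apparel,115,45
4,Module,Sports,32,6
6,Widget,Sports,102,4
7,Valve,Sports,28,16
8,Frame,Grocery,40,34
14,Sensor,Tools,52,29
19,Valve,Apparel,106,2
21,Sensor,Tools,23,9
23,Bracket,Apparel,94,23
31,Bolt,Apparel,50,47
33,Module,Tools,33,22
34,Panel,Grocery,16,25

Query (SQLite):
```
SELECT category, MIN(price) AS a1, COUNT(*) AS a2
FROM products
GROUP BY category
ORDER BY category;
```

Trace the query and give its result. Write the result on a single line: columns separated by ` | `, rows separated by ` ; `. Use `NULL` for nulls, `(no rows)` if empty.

Group products by category.
Per group compute: MIN(price), COUNT(*).
  Apparel: ids {2, 19, 23, 31} → MIN(price)=50, COUNT(*)=4
  Grocery: ids {8, 34} → MIN(price)=16, COUNT(*)=2
  Sports: ids {4, 6, 7} → MIN(price)=28, COUNT(*)=3
  Tools: ids {14, 21, 33} → MIN(price)=23, COUNT(*)=3

Apparel | 50 | 4 ; Grocery | 16 | 2 ; Sports | 28 | 3 ; Tools | 23 | 3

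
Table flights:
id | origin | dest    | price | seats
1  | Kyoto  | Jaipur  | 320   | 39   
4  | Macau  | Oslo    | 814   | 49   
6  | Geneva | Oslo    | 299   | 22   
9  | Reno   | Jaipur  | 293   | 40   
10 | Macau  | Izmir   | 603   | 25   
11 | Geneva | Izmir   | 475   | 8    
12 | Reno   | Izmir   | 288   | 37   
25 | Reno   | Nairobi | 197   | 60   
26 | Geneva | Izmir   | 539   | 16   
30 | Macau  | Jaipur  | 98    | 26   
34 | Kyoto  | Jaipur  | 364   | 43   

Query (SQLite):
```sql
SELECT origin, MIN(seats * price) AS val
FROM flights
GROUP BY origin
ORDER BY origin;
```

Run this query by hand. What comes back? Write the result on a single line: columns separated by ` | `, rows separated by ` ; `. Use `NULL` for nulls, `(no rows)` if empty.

Geneva | 3800 ; Kyoto | 12480 ; Macau | 2548 ; Reno | 10656

For each row compute seats * price.
Group by origin; take MIN of the expression per group.
  Geneva: ids {6, 11, 26} → MIN(seats * price)=3800
  Kyoto: ids {1, 34} → MIN(seats * price)=12480
  Macau: ids {4, 10, 30} → MIN(seats * price)=2548
  Reno: ids {9, 12, 25} → MIN(seats * price)=10656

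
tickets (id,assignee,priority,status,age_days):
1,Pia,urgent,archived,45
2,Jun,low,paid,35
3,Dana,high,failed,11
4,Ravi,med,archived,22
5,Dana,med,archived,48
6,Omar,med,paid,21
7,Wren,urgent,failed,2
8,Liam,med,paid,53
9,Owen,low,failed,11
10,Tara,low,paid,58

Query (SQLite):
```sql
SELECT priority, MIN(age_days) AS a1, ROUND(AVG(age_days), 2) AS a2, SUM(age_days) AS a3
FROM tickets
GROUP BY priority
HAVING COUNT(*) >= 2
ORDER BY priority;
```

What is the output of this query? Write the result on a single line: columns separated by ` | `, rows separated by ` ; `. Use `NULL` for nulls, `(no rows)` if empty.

low | 11 | 34.67 | 104 ; med | 21 | 36 | 144 ; urgent | 2 | 23.5 | 47

Group tickets by priority.
Per group compute: MIN(age_days), ROUND(AVG(age_days), 2), SUM(age_days).
HAVING: drop groups with fewer than 2 rows.
  high: ids {3} → MIN(age_days)=11, ROUND(AVG(age_days), 2)=11, SUM(age_days)=11
  low: ids {2, 9, 10} → MIN(age_days)=11, ROUND(AVG(age_days), 2)=34.67, SUM(age_days)=104
  med: ids {4, 5, 6, 8} → MIN(age_days)=21, ROUND(AVG(age_days), 2)=36, SUM(age_days)=144
  urgent: ids {1, 7} → MIN(age_days)=2, ROUND(AVG(age_days), 2)=23.5, SUM(age_days)=47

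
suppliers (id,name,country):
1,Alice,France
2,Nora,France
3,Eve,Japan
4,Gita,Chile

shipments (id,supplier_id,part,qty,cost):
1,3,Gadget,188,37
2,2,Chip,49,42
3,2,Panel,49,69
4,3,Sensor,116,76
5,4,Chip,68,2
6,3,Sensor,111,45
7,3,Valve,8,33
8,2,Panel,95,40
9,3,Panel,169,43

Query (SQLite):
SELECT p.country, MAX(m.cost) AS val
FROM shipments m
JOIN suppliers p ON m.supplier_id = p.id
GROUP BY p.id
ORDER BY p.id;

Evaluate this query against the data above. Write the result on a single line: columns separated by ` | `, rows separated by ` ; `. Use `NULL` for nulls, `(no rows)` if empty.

Join each shipments row to its suppliers via supplier_id.
Group joined rows by suppliers.id; compute MAX(m.cost) per group.
  2: ids {2, 3, 8} → MAX(m.cost)=69
  3: ids {1, 4, 6, 7, 9} → MAX(m.cost)=76
  4: ids {5} → MAX(m.cost)=2

France | 69 ; Japan | 76 ; Chile | 2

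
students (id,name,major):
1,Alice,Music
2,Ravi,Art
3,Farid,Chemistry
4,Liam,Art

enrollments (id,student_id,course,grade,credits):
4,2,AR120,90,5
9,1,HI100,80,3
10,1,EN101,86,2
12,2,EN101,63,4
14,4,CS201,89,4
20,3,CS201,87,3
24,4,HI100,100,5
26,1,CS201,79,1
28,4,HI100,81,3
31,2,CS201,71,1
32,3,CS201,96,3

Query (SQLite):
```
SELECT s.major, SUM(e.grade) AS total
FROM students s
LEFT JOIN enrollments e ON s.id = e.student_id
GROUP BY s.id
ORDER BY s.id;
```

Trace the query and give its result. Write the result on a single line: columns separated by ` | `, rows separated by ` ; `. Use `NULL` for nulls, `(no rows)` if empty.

Music | 245 ; Art | 224 ; Chemistry | 183 ; Art | 270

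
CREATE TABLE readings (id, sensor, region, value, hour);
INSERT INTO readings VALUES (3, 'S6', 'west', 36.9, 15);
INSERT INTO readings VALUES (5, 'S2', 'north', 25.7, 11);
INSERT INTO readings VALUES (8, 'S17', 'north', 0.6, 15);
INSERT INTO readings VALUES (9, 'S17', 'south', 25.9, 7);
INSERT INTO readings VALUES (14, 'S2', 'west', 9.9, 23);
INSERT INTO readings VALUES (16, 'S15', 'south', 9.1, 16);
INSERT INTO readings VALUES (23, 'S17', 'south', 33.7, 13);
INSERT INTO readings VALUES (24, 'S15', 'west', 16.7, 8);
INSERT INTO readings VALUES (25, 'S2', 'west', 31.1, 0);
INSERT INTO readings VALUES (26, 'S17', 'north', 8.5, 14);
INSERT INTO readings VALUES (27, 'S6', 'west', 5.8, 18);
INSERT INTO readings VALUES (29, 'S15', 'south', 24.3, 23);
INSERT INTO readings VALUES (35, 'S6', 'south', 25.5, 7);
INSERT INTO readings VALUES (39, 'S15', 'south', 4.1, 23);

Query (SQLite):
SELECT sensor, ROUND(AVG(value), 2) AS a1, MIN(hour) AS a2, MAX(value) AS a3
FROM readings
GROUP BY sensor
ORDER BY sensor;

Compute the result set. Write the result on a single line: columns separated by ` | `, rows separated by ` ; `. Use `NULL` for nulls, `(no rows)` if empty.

S15 | 13.55 | 8 | 24.3 ; S17 | 17.18 | 7 | 33.7 ; S2 | 22.23 | 0 | 31.1 ; S6 | 22.73 | 7 | 36.9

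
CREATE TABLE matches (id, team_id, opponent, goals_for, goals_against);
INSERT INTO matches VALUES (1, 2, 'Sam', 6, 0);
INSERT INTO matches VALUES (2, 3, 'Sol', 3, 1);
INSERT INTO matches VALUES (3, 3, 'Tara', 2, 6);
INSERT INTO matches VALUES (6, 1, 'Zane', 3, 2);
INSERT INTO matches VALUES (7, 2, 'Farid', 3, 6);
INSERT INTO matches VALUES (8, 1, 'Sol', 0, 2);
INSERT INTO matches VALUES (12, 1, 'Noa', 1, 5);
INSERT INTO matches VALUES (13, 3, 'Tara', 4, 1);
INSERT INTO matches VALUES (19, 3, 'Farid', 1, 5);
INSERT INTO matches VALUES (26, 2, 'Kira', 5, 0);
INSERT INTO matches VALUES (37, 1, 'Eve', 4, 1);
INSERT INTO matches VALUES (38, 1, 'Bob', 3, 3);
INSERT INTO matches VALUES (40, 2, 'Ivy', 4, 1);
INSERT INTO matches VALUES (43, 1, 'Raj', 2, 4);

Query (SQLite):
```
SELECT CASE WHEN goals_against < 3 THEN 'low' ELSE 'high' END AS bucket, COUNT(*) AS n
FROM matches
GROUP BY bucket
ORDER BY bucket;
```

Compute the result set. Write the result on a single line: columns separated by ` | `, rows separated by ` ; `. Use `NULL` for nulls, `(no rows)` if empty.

high | 6 ; low | 8

Bucket rows by goals_against < 3 → 'low' else 'high'; count each bucket.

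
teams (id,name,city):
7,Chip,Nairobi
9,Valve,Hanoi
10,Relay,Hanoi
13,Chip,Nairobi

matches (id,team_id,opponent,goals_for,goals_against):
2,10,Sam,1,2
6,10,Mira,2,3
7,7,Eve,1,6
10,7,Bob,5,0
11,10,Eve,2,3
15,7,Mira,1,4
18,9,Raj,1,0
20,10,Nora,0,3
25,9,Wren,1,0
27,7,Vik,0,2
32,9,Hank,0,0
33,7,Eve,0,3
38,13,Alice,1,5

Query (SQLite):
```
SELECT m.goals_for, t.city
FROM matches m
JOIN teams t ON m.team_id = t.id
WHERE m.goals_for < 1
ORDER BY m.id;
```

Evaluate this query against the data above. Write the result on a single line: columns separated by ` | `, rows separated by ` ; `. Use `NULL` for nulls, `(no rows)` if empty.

0 | Hanoi ; 0 | Nairobi ; 0 | Hanoi ; 0 | Nairobi

Each matches row matches the teams row where team_id = teams.id.
Then keep rows with m.goals_for < 1.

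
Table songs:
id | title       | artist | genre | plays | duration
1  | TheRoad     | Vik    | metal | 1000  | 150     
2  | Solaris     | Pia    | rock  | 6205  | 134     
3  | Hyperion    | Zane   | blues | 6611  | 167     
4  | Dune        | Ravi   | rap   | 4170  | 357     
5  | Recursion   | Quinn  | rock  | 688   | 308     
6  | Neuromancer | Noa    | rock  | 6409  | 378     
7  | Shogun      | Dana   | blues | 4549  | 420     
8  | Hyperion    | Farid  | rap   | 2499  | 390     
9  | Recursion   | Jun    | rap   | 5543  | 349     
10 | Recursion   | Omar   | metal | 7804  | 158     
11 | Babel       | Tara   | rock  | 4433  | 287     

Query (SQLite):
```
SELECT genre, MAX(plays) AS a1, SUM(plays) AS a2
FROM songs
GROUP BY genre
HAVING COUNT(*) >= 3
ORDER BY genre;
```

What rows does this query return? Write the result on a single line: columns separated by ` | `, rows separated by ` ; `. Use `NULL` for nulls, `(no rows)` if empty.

rap | 5543 | 12212 ; rock | 6409 | 17735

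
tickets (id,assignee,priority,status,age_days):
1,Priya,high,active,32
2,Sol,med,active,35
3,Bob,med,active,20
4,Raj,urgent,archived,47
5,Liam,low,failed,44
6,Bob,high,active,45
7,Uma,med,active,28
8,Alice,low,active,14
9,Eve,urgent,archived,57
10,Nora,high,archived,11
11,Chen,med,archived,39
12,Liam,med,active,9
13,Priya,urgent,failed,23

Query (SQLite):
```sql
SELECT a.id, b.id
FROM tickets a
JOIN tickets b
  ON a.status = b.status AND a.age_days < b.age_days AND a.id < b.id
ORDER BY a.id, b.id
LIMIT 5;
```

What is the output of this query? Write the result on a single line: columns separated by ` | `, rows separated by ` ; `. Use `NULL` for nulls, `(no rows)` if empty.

1 | 2 ; 1 | 6 ; 2 | 6 ; 3 | 6 ; 3 | 7

Pairs (a,b) with same status, a.age_days < b.age_days, a.id < b.id.
status groups: active:{1,2,3,6,7,8,12} archived:{4,9,10,11} failed:{5,13}
Ordered by (a.id, b.id); first 5.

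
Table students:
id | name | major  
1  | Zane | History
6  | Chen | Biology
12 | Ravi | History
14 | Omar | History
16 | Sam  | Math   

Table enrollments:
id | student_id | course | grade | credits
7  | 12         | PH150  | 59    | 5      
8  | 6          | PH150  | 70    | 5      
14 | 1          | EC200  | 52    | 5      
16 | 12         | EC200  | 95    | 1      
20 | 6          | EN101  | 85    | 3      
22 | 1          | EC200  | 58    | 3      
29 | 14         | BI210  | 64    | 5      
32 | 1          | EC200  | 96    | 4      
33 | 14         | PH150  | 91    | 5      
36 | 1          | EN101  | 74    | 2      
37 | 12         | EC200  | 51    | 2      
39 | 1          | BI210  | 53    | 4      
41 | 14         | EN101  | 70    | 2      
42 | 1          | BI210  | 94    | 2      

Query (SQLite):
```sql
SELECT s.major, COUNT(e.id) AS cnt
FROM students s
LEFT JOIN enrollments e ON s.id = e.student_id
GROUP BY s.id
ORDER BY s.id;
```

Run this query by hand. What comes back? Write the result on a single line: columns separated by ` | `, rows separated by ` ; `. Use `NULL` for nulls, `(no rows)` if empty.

History | 6 ; Biology | 2 ; History | 3 ; History | 3 ; Math | 0

LEFT JOIN keeps every students row; unmatched ones get NULL for enrollments columns.
Group by students.id and compute COUNT(e.id). COUNT(col) of an all-NULL group is 0.
  1: ids {14, 22, 32, 36, 39, 42} → COUNT(e.id)=6
  6: ids {8, 20} → COUNT(e.id)=2
  12: ids {7, 16, 37} → COUNT(e.id)=3
  14: ids {29, 33, 41} → COUNT(e.id)=3
  16: ids {—} → COUNT(e.id)=0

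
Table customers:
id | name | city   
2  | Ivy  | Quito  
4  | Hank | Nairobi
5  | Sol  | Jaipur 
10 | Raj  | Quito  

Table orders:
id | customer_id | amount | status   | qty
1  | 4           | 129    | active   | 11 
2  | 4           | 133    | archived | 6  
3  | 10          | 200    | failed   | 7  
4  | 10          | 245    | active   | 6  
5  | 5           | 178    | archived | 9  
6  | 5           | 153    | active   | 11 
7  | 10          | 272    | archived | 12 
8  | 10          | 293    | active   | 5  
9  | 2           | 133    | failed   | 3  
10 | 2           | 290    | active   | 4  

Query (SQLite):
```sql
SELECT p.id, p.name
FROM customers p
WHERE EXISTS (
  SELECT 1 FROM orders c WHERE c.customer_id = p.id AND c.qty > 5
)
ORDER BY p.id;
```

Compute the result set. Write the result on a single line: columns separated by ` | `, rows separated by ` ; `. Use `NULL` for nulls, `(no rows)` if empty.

4 | Hank ; 5 | Sol ; 10 | Raj

For each customers row, check whether any orders with matching customer_id has qty > 5.
Keep rows where that is true.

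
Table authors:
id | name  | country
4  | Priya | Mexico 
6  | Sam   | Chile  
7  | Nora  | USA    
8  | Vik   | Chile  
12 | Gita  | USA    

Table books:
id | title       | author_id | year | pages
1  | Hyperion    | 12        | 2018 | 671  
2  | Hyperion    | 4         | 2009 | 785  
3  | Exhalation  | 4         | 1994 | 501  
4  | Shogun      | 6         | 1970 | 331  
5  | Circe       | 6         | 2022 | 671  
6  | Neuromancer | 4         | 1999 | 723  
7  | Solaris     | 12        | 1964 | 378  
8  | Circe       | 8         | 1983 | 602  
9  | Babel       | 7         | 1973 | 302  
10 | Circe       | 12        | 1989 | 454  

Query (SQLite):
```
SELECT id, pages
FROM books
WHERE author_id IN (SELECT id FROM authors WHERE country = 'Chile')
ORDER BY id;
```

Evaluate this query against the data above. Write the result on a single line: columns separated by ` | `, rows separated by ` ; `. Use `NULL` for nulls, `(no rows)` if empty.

Inner query: authors.id where country = 'Chile'.
Outer: keep books rows whose author_id is in that set.
Inner query → {6, 8}

4 | 331 ; 5 | 671 ; 8 | 602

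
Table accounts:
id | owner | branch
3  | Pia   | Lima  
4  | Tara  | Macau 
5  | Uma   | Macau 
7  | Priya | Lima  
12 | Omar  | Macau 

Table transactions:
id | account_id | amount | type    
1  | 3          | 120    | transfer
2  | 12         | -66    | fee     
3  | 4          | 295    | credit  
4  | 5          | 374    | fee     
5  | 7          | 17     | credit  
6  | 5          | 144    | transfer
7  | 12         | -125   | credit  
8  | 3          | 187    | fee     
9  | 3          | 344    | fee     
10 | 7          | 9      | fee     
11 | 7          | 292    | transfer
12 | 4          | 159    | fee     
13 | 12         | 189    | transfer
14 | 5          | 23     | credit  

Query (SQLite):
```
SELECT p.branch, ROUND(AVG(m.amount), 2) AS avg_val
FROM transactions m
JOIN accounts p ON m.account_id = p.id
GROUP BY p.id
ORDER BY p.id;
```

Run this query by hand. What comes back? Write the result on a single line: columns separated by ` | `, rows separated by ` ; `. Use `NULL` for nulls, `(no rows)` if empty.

Join each transactions row to its accounts via account_id.
Group joined rows by accounts.id; compute ROUND(AVG(m.amount), 2) per group.
  3: ids {1, 8, 9} → ROUND(AVG(m.amount), 2)=217
  4: ids {3, 12} → ROUND(AVG(m.amount), 2)=227
  5: ids {4, 6, 14} → ROUND(AVG(m.amount), 2)=180.33
  7: ids {5, 10, 11} → ROUND(AVG(m.amount), 2)=106
  12: ids {2, 7, 13} → ROUND(AVG(m.amount), 2)=-0.67

Lima | 217 ; Macau | 227 ; Macau | 180.33 ; Lima | 106 ; Macau | -0.67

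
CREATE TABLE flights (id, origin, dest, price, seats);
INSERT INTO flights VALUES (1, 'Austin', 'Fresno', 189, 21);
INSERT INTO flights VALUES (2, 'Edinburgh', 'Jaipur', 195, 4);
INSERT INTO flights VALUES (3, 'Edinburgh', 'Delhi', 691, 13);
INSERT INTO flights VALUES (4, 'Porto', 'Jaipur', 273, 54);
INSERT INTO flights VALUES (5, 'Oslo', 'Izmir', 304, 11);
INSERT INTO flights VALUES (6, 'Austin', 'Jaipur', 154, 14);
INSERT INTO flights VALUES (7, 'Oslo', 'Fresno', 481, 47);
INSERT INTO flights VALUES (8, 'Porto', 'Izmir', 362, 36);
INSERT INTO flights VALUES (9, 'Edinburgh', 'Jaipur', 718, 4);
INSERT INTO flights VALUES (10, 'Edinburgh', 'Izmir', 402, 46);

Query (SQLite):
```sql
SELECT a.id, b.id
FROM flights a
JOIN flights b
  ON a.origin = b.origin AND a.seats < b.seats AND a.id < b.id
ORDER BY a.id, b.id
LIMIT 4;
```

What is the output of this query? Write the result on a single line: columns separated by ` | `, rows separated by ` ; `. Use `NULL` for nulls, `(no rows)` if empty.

Pairs (a,b) with same origin, a.seats < b.seats, a.id < b.id.
origin groups: Austin:{1,6} Edinburgh:{2,3,9,10} Oslo:{5,7} Porto:{4,8}
Ordered by (a.id, b.id); first 4.

2 | 3 ; 2 | 10 ; 3 | 10 ; 5 | 7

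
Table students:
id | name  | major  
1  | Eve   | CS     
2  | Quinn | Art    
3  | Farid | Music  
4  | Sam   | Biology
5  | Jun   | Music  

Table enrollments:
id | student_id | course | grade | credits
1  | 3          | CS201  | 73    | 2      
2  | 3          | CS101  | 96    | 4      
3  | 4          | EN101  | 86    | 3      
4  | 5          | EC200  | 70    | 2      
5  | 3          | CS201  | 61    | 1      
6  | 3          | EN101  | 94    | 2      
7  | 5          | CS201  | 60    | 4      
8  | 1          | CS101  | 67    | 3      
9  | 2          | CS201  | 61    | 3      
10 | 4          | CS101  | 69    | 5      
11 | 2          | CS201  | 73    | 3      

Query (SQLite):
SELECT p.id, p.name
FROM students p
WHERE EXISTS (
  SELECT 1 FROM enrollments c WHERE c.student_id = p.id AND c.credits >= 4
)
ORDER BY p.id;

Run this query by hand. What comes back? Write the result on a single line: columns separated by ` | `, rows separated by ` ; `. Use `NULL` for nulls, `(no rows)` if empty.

For each students row, check whether any enrollments with matching student_id has credits >= 4.
Keep rows where that is true.

3 | Farid ; 4 | Sam ; 5 | Jun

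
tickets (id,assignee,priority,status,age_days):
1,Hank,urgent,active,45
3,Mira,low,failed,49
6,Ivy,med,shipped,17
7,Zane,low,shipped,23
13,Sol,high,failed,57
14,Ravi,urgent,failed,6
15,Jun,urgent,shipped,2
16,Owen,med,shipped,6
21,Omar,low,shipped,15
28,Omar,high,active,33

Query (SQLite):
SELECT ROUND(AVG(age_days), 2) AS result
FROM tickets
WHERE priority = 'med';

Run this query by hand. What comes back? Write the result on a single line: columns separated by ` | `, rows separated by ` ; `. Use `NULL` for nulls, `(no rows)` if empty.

11.5

Rows where priority='med' → age_days values: [17, 6].
AVG = 23 / 2 (rounded to 2 dp).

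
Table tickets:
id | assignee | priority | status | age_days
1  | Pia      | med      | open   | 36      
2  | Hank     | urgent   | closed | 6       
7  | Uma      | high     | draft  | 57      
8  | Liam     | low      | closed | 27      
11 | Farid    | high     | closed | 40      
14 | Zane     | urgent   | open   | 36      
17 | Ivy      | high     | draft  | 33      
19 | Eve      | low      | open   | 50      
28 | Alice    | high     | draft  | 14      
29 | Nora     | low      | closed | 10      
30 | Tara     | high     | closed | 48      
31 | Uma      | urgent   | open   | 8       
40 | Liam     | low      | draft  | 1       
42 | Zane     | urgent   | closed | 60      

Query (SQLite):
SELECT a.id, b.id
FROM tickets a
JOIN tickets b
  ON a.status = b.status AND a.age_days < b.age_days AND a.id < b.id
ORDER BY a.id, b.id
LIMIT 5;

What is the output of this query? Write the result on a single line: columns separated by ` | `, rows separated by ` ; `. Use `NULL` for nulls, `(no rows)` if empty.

Pairs (a,b) with same status, a.age_days < b.age_days, a.id < b.id.
status groups: closed:{2,8,11,29,30,42} draft:{7,17,28,40} open:{1,14,19,31}
Ordered by (a.id, b.id); first 5.

1 | 19 ; 2 | 8 ; 2 | 11 ; 2 | 29 ; 2 | 30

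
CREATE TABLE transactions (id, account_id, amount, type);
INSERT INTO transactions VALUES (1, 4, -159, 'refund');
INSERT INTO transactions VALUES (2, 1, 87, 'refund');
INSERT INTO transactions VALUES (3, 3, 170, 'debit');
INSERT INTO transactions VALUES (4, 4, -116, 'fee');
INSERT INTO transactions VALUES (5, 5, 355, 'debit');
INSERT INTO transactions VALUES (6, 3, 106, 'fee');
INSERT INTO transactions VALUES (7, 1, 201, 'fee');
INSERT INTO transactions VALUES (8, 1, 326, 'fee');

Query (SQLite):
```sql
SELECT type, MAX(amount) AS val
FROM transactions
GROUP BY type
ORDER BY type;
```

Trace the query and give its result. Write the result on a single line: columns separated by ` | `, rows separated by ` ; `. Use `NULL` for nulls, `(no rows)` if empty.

debit | 355 ; fee | 326 ; refund | 87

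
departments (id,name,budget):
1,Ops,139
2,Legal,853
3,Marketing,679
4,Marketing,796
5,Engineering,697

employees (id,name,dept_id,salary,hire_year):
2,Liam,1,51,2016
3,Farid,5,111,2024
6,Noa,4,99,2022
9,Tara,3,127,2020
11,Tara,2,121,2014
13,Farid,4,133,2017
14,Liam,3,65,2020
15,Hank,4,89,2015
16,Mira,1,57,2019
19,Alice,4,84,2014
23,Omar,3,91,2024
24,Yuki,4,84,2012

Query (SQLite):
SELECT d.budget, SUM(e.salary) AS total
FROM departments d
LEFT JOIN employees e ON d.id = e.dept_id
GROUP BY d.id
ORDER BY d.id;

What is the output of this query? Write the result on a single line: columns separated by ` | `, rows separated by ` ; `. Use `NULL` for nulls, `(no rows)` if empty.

139 | 108 ; 853 | 121 ; 679 | 283 ; 796 | 489 ; 697 | 111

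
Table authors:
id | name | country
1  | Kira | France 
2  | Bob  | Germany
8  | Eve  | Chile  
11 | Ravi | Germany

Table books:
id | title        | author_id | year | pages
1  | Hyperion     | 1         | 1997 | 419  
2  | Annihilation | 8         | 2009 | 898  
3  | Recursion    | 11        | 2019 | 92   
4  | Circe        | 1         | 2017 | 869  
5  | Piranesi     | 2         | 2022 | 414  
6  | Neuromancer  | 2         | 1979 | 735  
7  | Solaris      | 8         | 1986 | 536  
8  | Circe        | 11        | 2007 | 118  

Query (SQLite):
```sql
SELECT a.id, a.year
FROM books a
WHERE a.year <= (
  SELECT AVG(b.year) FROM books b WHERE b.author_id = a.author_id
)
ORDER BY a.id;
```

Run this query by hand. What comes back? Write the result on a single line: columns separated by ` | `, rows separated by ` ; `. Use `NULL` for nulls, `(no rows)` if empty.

For each books row a, compute AVG(year) over rows sharing a.author_id.
Keep row a if a.year <= that per-group AVG.
  author_id=1: AVG(year) = 2007.0
  author_id=2: AVG(year) = 2000.5
  author_id=8: AVG(year) = 1997.5
  author_id=11: AVG(year) = 2013.0

1 | 1997 ; 6 | 1979 ; 7 | 1986 ; 8 | 2007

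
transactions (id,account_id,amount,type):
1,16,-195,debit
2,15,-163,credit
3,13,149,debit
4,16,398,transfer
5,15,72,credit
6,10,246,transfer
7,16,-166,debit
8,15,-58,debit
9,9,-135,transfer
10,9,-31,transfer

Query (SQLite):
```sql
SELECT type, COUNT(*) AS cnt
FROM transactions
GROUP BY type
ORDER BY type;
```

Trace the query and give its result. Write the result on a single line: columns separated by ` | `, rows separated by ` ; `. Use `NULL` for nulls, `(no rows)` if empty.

Partition transactions by type; compute COUNT(*) within each group.
  credit: ids {2, 5} → COUNT(*)=2
  debit: ids {1, 3, 7, 8} → COUNT(*)=4
  transfer: ids {4, 6, 9, 10} → COUNT(*)=4

credit | 2 ; debit | 4 ; transfer | 4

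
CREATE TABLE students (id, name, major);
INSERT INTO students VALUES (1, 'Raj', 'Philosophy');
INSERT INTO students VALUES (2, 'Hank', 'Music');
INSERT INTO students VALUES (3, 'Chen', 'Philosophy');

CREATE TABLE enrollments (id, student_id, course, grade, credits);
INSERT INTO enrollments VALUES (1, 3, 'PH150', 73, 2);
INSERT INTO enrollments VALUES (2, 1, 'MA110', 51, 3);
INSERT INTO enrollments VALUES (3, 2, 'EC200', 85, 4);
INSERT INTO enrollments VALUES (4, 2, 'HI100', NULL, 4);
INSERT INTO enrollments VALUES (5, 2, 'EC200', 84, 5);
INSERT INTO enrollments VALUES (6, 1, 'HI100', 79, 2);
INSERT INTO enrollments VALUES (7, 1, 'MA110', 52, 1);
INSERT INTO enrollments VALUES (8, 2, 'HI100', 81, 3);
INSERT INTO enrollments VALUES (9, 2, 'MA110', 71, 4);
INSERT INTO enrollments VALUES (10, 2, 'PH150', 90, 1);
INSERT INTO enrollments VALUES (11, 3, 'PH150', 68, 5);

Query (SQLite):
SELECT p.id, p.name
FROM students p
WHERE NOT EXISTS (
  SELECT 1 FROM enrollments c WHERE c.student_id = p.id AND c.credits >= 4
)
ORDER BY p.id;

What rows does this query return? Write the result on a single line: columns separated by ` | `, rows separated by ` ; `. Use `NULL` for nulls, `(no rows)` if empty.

1 | Raj

For each students row, check whether any enrollments with matching student_id has credits >= 4.
Keep rows where that is false.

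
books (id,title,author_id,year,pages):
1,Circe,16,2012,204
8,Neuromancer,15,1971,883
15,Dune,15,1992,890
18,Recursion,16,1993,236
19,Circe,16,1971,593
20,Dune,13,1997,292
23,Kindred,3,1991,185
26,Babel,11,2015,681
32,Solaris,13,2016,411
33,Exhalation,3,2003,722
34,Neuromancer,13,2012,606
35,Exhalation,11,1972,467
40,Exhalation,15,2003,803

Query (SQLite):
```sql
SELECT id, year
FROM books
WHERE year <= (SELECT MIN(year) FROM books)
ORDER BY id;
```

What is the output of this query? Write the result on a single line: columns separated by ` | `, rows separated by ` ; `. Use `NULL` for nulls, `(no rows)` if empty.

8 | 1971 ; 19 | 1971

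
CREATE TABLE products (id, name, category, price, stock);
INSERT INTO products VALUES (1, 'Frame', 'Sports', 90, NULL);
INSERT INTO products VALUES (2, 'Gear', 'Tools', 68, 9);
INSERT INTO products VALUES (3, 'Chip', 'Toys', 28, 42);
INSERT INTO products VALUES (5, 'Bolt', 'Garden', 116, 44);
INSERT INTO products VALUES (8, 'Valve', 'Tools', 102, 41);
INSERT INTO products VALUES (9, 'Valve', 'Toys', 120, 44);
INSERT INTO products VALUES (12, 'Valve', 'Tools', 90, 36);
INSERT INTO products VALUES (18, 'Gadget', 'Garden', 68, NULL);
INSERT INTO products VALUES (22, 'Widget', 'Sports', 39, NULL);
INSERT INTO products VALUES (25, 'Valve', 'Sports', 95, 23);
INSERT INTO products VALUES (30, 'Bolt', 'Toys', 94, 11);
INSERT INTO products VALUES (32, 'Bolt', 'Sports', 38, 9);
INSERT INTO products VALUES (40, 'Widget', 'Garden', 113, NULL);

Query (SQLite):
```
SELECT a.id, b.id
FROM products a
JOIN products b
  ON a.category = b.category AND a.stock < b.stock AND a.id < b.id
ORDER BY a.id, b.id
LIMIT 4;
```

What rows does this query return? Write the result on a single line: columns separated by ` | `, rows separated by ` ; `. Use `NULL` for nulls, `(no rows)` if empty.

2 | 8 ; 2 | 12 ; 3 | 9

Pairs (a,b) with same category, a.stock < b.stock, a.id < b.id.
category groups: Garden:{5,18,40} Sports:{1,22,25,32} Tools:{2,8,12} Toys:{3,9,30}
Ordered by (a.id, b.id); first 4.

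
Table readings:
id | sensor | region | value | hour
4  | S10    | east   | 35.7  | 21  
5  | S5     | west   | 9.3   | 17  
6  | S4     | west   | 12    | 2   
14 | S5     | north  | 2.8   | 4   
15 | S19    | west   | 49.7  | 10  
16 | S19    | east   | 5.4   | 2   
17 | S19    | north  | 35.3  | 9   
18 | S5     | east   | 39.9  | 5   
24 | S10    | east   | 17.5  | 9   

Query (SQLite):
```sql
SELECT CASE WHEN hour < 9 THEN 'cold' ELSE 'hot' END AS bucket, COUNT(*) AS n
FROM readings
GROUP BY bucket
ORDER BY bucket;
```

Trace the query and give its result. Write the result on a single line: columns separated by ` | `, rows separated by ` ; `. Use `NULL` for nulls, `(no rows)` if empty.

cold | 4 ; hot | 5

Bucket rows by hour < 9 → 'cold' else 'hot'; count each bucket.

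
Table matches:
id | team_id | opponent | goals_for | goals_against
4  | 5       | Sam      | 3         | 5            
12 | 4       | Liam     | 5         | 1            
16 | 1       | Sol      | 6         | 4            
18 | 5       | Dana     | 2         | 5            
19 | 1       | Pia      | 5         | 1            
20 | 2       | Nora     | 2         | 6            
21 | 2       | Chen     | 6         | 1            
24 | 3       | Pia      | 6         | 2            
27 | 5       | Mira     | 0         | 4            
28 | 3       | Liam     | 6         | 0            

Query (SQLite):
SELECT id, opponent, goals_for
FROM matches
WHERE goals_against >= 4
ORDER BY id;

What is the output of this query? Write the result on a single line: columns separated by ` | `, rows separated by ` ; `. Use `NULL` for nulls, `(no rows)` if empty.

4 | Sam | 3 ; 16 | Sol | 6 ; 18 | Dana | 2 ; 20 | Nora | 2 ; 27 | Mira | 0

goals_against >= 4: ids {4, 16, 18, 20, 27}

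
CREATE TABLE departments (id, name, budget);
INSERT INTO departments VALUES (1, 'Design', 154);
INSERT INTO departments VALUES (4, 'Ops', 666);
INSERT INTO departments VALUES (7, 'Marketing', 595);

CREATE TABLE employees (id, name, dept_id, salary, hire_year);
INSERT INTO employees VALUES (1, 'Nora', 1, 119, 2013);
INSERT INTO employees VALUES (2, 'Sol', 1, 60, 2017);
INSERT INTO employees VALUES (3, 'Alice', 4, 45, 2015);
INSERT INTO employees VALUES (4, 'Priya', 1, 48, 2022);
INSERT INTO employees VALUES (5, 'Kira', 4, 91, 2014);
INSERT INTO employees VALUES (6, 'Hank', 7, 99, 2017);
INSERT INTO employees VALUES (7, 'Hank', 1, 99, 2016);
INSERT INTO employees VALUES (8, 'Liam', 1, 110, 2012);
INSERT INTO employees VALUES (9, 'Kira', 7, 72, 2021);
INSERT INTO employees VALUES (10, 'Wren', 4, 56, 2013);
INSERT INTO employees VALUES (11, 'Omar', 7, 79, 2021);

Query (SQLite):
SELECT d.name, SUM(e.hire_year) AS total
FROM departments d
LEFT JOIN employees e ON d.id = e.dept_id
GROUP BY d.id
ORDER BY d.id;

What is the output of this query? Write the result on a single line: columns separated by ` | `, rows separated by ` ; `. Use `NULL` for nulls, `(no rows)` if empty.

Design | 10080 ; Ops | 6042 ; Marketing | 6059

LEFT JOIN keeps every departments row; unmatched ones get NULL for employees columns.
Group by departments.id and compute SUM(e.hire_year). SUM over an all-NULL group is NULL.
  1: ids {1, 2, 4, 7, 8} → SUM(e.hire_year)=10080
  4: ids {3, 5, 10} → SUM(e.hire_year)=6042
  7: ids {6, 9, 11} → SUM(e.hire_year)=6059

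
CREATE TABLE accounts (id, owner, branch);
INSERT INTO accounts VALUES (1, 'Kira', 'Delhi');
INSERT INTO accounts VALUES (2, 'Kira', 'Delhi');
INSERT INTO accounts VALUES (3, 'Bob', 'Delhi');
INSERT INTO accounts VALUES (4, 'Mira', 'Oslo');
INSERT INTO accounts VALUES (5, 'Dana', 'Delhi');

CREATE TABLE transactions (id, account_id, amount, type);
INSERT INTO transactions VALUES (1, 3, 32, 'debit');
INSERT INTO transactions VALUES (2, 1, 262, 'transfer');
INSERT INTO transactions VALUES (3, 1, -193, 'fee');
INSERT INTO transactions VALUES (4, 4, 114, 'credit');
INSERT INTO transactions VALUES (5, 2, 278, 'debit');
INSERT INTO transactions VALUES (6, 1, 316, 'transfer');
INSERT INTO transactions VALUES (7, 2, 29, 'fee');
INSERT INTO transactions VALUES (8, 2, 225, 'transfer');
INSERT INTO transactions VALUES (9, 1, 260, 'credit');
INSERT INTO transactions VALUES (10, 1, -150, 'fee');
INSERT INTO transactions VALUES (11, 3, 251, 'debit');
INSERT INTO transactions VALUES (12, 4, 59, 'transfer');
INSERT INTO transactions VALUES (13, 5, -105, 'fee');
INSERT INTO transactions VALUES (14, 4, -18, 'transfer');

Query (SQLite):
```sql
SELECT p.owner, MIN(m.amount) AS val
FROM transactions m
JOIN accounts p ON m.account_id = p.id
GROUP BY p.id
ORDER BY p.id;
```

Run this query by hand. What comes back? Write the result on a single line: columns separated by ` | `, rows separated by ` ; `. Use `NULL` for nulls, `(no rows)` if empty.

Kira | -193 ; Kira | 29 ; Bob | 32 ; Mira | -18 ; Dana | -105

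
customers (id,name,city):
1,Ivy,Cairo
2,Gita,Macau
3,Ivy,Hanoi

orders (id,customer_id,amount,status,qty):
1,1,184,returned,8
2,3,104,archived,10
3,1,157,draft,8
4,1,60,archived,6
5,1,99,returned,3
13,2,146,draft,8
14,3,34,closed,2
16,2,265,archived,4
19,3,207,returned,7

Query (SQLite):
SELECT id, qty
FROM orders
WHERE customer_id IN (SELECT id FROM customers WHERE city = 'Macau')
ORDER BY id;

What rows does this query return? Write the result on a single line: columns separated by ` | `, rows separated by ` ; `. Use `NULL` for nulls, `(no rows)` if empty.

Inner query: customers.id where city = 'Macau'.
Outer: keep orders rows whose customer_id is in that set.
Inner query → {2}

13 | 8 ; 16 | 4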